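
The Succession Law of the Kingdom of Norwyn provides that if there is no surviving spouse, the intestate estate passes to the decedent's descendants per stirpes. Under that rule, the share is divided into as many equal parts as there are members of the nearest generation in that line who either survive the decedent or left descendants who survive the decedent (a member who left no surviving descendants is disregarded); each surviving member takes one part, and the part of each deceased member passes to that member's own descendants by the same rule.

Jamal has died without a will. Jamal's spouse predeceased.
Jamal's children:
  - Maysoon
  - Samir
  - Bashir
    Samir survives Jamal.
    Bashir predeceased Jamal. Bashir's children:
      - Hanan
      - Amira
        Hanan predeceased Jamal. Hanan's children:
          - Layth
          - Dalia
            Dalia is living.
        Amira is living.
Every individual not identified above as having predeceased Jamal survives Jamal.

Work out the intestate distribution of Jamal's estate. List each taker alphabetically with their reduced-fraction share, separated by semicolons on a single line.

There is no surviving spouse, so the entire estate passes to Jamal's descendants per stirpes.
The estate is divided into 3 equal shares of 1/3 among Maysoon, Samir, Bashir.
Maysoon is living and takes 1/3.
Samir is living and takes 1/3.
Bashir predeceased; the 1/3 allotted to Bashir's branch passes to Bashir's issue by representation.
The 1/3 is divided into 2 equal shares of 1/6 among Hanan, Amira.
Hanan predeceased; the 1/6 allotted to Hanan's branch passes to Hanan's issue by representation.
The 1/6 is divided into 2 equal shares of 1/12 among Layth, Dalia.
Layth is living and takes 1/12.
Dalia is living and takes 1/12.
Amira is living and takes 1/6.

Amira 1/6; Dalia 1/12; Layth 1/12; Maysoon 1/3; Samir 1/3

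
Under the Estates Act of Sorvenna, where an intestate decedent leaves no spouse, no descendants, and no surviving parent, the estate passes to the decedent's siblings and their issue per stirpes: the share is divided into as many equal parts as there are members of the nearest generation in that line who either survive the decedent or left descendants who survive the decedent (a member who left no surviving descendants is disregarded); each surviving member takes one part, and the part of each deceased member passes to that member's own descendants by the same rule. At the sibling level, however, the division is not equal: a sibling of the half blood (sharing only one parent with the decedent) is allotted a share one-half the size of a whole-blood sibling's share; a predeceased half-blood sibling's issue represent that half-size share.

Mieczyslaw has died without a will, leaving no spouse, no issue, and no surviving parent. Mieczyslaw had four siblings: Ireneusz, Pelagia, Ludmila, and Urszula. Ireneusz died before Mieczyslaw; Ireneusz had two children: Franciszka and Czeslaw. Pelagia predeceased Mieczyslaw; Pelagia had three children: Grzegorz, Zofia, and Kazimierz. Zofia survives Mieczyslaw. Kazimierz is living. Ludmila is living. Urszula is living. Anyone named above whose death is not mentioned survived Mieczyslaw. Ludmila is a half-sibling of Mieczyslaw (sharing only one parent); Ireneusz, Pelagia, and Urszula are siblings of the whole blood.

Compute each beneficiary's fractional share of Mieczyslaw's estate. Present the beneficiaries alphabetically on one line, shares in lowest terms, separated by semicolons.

No spouse, descendants, or parent survives, so the estate passes to Mieczyslaw's siblings per stirpes.
Half-blood siblings count for one-half the weight of whole-blood siblings at the initial division.
Dividing 1 in proportion to weights (total weight 7/2): Ireneusz (weight 1) → 2/7; Pelagia (weight 1) → 2/7; Ludmila (weight 1/2) → 1/7; Urszula (weight 1) → 2/7.
Ireneusz predeceased; the 2/7 allotted to Ireneusz's branch passes to Ireneusz's issue by representation.
The 2/7 is divided into 2 equal shares of 1/7 among Franciszka, Czeslaw.
Franciszka is living and takes 1/7.
Czeslaw is living and takes 1/7.
Pelagia predeceased; the 2/7 allotted to Pelagia's branch passes to Pelagia's issue by representation.
The 2/7 is divided into 3 equal shares of 2/21 among Grzegorz, Zofia, Kazimierz.
Grzegorz is living and takes 2/21.
Zofia is living and takes 2/21.
Kazimierz is living and takes 2/21.
Ludmila is living and takes 1/7.
Urszula is living and takes 2/7.

Czeslaw 1/7; Franciszka 1/7; Grzegorz 2/21; Kazimierz 2/21; Ludmila 1/7; Urszula 2/7; Zofia 2/21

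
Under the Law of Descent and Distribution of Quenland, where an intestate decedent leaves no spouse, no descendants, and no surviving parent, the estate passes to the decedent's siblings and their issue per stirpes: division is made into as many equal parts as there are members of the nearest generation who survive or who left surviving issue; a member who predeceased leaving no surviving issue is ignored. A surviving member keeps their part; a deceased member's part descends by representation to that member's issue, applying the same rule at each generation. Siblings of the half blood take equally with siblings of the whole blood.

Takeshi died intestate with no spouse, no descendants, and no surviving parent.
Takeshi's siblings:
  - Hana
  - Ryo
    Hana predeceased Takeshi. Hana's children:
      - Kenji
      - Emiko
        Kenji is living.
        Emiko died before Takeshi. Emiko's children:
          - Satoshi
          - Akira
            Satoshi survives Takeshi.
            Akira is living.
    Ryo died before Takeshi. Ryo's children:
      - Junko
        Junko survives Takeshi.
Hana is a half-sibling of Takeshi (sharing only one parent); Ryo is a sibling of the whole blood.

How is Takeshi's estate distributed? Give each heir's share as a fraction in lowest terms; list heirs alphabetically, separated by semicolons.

Akira 1/8; Junko 1/2; Kenji 1/4; Satoshi 1/8

No spouse, descendants, or parent survives, so the estate passes to Takeshi's siblings per stirpes.
Half-blood and whole-blood siblings take equally under the stated rule.
The estate is divided into 2 equal shares of 1/2 among Hana, Ryo.
Hana predeceased; the 1/2 allotted to Hana's branch passes to Hana's issue by representation.
The 1/2 is divided into 2 equal shares of 1/4 among Kenji, Emiko.
Kenji is living and takes 1/4.
Emiko predeceased; the 1/4 allotted to Emiko's branch passes to Emiko's issue by representation.
The 1/4 is divided into 2 equal shares of 1/8 among Satoshi, Akira.
Satoshi is living and takes 1/8.
Akira is living and takes 1/8.
Ryo predeceased; the 1/2 allotted to Ryo's branch passes to Ryo's issue by representation.
Junko is the sole taker at this level and receives the full 1/2.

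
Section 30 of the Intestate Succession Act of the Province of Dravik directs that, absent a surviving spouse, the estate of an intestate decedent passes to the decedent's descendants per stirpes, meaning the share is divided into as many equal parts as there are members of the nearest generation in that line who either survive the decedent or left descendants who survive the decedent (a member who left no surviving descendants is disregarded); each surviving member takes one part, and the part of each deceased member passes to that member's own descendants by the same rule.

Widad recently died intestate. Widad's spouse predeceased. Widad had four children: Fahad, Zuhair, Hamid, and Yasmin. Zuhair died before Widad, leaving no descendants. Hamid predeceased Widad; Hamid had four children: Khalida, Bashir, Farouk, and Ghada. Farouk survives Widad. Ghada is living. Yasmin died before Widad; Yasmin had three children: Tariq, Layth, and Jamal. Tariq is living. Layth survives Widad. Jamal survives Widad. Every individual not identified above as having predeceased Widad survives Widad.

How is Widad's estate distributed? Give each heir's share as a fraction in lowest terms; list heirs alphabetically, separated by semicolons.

Bashir 1/12; Fahad 1/3; Farouk 1/12; Ghada 1/12; Jamal 1/9; Khalida 1/12; Layth 1/9; Tariq 1/9

There is no surviving spouse, so the entire estate passes to Widad's descendants per stirpes.
Zuhair left no surviving issue, so that branch lapses and is disregarded.
The estate is divided into 3 equal shares of 1/3 among Fahad, Hamid, Yasmin.
Fahad is living and takes 1/3.
Hamid predeceased; the 1/3 allotted to Hamid's branch passes to Hamid's issue by representation.
The 1/3 is divided into 4 equal shares of 1/12 among Khalida, Bashir, Farouk, Ghada.
Khalida is living and takes 1/12.
Bashir is living and takes 1/12.
Farouk is living and takes 1/12.
Ghada is living and takes 1/12.
Yasmin predeceased; the 1/3 allotted to Yasmin's branch passes to Yasmin's issue by representation.
The 1/3 is divided into 3 equal shares of 1/9 among Tariq, Layth, Jamal.
Tariq is living and takes 1/9.
Layth is living and takes 1/9.
Jamal is living and takes 1/9.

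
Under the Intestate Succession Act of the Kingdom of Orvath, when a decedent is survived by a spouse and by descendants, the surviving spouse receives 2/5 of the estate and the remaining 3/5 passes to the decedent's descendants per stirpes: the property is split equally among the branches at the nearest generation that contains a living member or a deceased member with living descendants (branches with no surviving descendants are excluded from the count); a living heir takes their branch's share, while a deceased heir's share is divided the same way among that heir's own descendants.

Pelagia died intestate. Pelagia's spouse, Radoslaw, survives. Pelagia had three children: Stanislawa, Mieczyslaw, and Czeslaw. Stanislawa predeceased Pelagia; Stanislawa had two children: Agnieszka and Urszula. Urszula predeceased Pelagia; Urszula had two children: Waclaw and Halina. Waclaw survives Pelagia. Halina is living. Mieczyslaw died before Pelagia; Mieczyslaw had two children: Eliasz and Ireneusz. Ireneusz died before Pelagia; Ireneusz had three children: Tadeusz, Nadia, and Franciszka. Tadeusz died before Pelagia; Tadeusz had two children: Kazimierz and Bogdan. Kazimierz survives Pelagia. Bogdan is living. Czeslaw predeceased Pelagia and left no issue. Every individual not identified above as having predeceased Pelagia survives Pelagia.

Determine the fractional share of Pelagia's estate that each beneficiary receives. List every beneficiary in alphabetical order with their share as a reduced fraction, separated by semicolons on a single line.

Agnieszka 3/20; Bogdan 1/40; Eliasz 3/20; Franciszka 1/20; Halina 3/40; Kazimierz 1/40; Nadia 1/20; Radoslaw 2/5; Waclaw 3/40

Radoslaw, as surviving spouse, takes 2/5.
The remaining 3/5 passes to Pelagia's descendants per stirpes.
Czeslaw left no surviving issue, so that branch lapses and is disregarded.
The 3/5 is divided into 2 equal shares of 3/10 among Stanislawa, Mieczyslaw.
Stanislawa predeceased; the 3/10 allotted to Stanislawa's branch passes to Stanislawa's issue by representation.
The 3/10 is divided into 2 equal shares of 3/20 among Agnieszka, Urszula.
Agnieszka is living and takes 3/20.
Urszula predeceased; the 3/20 allotted to Urszula's branch passes to Urszula's issue by representation.
The 3/20 is divided into 2 equal shares of 3/40 among Waclaw, Halina.
Waclaw is living and takes 3/40.
Halina is living and takes 3/40.
Mieczyslaw predeceased; the 3/10 allotted to Mieczyslaw's branch passes to Mieczyslaw's issue by representation.
The 3/10 is divided into 2 equal shares of 3/20 among Eliasz, Ireneusz.
Eliasz is living and takes 3/20.
Ireneusz predeceased; the 3/20 allotted to Ireneusz's branch passes to Ireneusz's issue by representation.
The 3/20 is divided into 3 equal shares of 1/20 among Tadeusz, Nadia, Franciszka.
Tadeusz predeceased; the 1/20 allotted to Tadeusz's branch passes to Tadeusz's issue by representation.
The 1/20 is divided into 2 equal shares of 1/40 among Kazimierz, Bogdan.
Kazimierz is living and takes 1/40.
Bogdan is living and takes 1/40.
Nadia is living and takes 1/20.
Franciszka is living and takes 1/20.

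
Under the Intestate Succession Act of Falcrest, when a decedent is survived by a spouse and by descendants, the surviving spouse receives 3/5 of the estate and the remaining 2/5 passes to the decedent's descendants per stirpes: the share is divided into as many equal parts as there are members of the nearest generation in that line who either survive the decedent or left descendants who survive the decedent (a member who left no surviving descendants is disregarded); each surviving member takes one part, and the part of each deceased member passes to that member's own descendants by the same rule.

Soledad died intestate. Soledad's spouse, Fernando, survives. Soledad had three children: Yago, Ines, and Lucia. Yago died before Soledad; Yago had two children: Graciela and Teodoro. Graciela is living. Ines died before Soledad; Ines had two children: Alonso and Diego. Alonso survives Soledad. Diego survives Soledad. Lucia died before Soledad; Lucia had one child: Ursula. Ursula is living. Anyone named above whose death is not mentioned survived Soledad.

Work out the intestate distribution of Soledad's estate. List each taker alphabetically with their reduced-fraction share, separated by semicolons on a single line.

Fernando, as surviving spouse, takes 3/5.
The remaining 2/5 passes to Soledad's descendants per stirpes.
The 2/5 is divided into 3 equal shares of 2/15 among Yago, Ines, Lucia.
Yago predeceased; the 2/15 allotted to Yago's branch passes to Yago's issue by representation.
The 2/15 is divided into 2 equal shares of 1/15 among Graciela, Teodoro.
Graciela is living and takes 1/15.
Teodoro is living and takes 1/15.
Ines predeceased; the 2/15 allotted to Ines's branch passes to Ines's issue by representation.
The 2/15 is divided into 2 equal shares of 1/15 among Alonso, Diego.
Alonso is living and takes 1/15.
Diego is living and takes 1/15.
Lucia predeceased; the 2/15 allotted to Lucia's branch passes to Lucia's issue by representation.
Ursula is the sole taker at this level and receives the full 2/15.

Alonso 1/15; Diego 1/15; Fernando 3/5; Graciela 1/15; Teodoro 1/15; Ursula 2/15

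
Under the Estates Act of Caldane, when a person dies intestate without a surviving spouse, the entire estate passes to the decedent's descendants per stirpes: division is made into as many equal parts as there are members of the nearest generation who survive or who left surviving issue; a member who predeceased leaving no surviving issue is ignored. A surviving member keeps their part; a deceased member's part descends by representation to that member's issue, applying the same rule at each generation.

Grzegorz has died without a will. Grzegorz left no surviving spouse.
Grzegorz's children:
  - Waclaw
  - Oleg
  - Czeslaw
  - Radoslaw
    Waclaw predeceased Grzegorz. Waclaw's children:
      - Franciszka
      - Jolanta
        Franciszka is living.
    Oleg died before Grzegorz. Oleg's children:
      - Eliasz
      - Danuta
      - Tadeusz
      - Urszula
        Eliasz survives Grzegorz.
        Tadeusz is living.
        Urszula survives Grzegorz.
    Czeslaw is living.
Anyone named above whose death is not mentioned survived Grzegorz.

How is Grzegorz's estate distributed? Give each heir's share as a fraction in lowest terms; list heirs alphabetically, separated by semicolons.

There is no surviving spouse, so the entire estate passes to Grzegorz's descendants per stirpes.
The estate is divided into 4 equal shares of 1/4 among Waclaw, Oleg, Czeslaw, Radoslaw.
Waclaw predeceased; the 1/4 allotted to Waclaw's branch passes to Waclaw's issue by representation.
The 1/4 is divided into 2 equal shares of 1/8 among Franciszka, Jolanta.
Franciszka is living and takes 1/8.
Jolanta is living and takes 1/8.
Oleg predeceased; the 1/4 allotted to Oleg's branch passes to Oleg's issue by representation.
The 1/4 is divided into 4 equal shares of 1/16 among Eliasz, Danuta, Tadeusz, Urszula.
Eliasz is living and takes 1/16.
Danuta is living and takes 1/16.
Tadeusz is living and takes 1/16.
Urszula is living and takes 1/16.
Czeslaw is living and takes 1/4.
Radoslaw is living and takes 1/4.

Czeslaw 1/4; Danuta 1/16; Eliasz 1/16; Franciszka 1/8; Jolanta 1/8; Radoslaw 1/4; Tadeusz 1/16; Urszula 1/16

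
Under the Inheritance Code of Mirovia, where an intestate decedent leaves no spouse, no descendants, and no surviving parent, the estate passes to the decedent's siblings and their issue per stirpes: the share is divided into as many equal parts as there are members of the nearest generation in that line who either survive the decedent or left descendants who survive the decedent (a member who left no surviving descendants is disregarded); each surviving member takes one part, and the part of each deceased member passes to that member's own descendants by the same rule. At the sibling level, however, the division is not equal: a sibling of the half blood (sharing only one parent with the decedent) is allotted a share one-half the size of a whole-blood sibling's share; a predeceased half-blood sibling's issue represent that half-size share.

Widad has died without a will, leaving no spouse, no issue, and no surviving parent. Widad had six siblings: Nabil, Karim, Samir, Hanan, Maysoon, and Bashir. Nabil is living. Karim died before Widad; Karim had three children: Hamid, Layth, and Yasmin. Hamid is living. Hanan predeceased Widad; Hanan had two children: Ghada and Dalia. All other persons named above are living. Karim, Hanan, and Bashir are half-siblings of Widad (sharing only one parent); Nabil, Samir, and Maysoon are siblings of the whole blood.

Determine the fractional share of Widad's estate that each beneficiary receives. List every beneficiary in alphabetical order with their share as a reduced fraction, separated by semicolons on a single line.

No spouse, descendants, or parent survives, so the estate passes to Widad's siblings per stirpes.
Half-blood siblings count for one-half the weight of whole-blood siblings at the initial division.
Dividing 1 in proportion to weights (total weight 9/2): Nabil (weight 1) → 2/9; Karim (weight 1/2) → 1/9; Samir (weight 1) → 2/9; Hanan (weight 1/2) → 1/9; Maysoon (weight 1) → 2/9; Bashir (weight 1/2) → 1/9.
Nabil is living and takes 2/9.
Karim predeceased; the 1/9 allotted to Karim's branch passes to Karim's issue by representation.
The 1/9 is divided into 3 equal shares of 1/27 among Hamid, Layth, Yasmin.
Hamid is living and takes 1/27.
Layth is living and takes 1/27.
Yasmin is living and takes 1/27.
Samir is living and takes 2/9.
Hanan predeceased; the 1/9 allotted to Hanan's branch passes to Hanan's issue by representation.
The 1/9 is divided into 2 equal shares of 1/18 among Ghada, Dalia.
Ghada is living and takes 1/18.
Dalia is living and takes 1/18.
Maysoon is living and takes 2/9.
Bashir is living and takes 1/9.

Bashir 1/9; Dalia 1/18; Ghada 1/18; Hamid 1/27; Layth 1/27; Maysoon 2/9; Nabil 2/9; Samir 2/9; Yasmin 1/27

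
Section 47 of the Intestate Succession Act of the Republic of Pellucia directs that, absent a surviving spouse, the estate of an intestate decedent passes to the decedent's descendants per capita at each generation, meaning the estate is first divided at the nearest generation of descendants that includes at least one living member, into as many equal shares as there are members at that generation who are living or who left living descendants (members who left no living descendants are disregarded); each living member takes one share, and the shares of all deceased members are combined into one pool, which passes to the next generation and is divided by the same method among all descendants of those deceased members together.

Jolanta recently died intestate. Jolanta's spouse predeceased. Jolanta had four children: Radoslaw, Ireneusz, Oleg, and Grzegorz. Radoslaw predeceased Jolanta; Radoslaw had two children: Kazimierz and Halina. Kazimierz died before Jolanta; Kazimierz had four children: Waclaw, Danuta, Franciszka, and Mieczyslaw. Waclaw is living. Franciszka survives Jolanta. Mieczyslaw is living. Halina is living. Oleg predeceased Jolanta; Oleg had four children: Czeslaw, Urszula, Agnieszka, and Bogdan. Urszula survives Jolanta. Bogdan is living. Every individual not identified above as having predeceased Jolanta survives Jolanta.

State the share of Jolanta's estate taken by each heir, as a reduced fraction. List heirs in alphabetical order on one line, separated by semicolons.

Agnieszka 1/12; Bogdan 1/12; Czeslaw 1/12; Danuta 1/48; Franciszka 1/48; Grzegorz 1/4; Halina 1/12; Ireneusz 1/4; Mieczyslaw 1/48; Urszula 1/12; Waclaw 1/48

There is no surviving spouse, so the entire estate passes to Jolanta's descendants per capita at each generation.
At generation 1 (Radoslaw, Ireneusz, Oleg, Grzegorz) there are 4 shares of (1)/4 = 1/4 each.
Living: Ireneusz and Grzegorz — each takes 1/4.
Deceased: Radoslaw and Oleg. Their combined 1/2 is pooled and carried to generation 2.
At generation 2 (Kazimierz, Halina, Czeslaw, Urszula, Agnieszka, Bogdan) there are 6 shares of (1/2)/6 = 1/12 each.
Living: Halina, Czeslaw, Urszula, Agnieszka, and Bogdan — each takes 1/12.
Deceased: Kazimierz. That 1/12 share is carried to generation 3.
At generation 3 (Waclaw, Danuta, Franciszka, Mieczyslaw) there are 4 shares of (1/12)/4 = 1/48 each.
Living: Waclaw, Danuta, Franciszka, and Mieczyslaw — each takes 1/48.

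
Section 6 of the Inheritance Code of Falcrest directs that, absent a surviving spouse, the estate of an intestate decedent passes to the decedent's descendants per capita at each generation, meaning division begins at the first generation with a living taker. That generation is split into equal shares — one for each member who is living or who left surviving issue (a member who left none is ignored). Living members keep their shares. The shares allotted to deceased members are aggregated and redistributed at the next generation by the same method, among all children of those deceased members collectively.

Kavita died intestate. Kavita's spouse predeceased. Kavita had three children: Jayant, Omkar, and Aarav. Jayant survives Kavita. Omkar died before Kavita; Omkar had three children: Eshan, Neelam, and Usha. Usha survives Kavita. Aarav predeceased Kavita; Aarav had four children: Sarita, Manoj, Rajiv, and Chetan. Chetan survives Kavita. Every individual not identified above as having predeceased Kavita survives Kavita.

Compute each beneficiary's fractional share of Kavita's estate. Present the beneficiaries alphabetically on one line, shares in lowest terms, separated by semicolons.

There is no surviving spouse, so the entire estate passes to Kavita's descendants per capita at each generation.
At generation 1 (Jayant, Omkar, Aarav) there are 3 shares of (1)/3 = 1/3 each.
Living: Jayant — each takes 1/3.
Deceased: Omkar and Aarav. Their combined 2/3 is pooled and carried to generation 2.
At generation 2 (Eshan, Neelam, Usha, Sarita, Manoj, Rajiv, Chetan) there are 7 shares of (2/3)/7 = 2/21 each.
Living: Eshan, Neelam, Usha, Sarita, Manoj, Rajiv, and Chetan — each takes 2/21.

Chetan 2/21; Eshan 2/21; Jayant 1/3; Manoj 2/21; Neelam 2/21; Rajiv 2/21; Sarita 2/21; Usha 2/21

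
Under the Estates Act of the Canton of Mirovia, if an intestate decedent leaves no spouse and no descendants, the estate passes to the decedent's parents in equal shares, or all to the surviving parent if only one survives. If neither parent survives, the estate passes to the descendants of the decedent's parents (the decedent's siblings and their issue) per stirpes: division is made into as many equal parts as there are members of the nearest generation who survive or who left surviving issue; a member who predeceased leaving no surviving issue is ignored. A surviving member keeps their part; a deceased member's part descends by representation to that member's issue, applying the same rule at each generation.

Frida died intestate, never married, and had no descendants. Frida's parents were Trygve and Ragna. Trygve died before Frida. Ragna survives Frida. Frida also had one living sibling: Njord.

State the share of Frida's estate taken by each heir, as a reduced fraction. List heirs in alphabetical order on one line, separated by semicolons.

Ragna 1

Only one parent, Ragna, survives, so Ragna takes the entire estate. The siblings take nothing because a surviving parent has priority.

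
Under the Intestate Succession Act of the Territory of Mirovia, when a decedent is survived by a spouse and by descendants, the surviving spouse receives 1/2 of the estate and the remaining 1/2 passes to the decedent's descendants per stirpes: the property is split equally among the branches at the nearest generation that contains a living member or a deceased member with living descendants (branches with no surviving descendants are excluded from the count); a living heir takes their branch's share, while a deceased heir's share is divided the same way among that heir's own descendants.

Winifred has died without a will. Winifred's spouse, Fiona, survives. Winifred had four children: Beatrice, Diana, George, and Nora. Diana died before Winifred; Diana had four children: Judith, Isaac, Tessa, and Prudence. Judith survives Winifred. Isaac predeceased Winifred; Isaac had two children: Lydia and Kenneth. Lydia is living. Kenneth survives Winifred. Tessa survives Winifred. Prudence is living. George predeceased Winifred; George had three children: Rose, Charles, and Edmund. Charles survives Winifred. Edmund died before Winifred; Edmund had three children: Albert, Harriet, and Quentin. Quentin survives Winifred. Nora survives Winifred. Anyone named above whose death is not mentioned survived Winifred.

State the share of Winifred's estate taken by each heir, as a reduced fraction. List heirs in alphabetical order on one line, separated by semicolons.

Fiona, as surviving spouse, takes 1/2.
The remaining 1/2 passes to Winifred's descendants per stirpes.
The 1/2 is divided into 4 equal shares of 1/8 among Beatrice, Diana, George, Nora.
Beatrice is living and takes 1/8.
Diana predeceased; the 1/8 allotted to Diana's branch passes to Diana's issue by representation.
The 1/8 is divided into 4 equal shares of 1/32 among Judith, Isaac, Tessa, Prudence.
Judith is living and takes 1/32.
Isaac predeceased; the 1/32 allotted to Isaac's branch passes to Isaac's issue by representation.
The 1/32 is divided into 2 equal shares of 1/64 among Lydia, Kenneth.
Lydia is living and takes 1/64.
Kenneth is living and takes 1/64.
Tessa is living and takes 1/32.
Prudence is living and takes 1/32.
George predeceased; the 1/8 allotted to George's branch passes to George's issue by representation.
The 1/8 is divided into 3 equal shares of 1/24 among Rose, Charles, Edmund.
Rose is living and takes 1/24.
Charles is living and takes 1/24.
Edmund predeceased; the 1/24 allotted to Edmund's branch passes to Edmund's issue by representation.
The 1/24 is divided into 3 equal shares of 1/72 among Albert, Harriet, Quentin.
Albert is living and takes 1/72.
Harriet is living and takes 1/72.
Quentin is living and takes 1/72.
Nora is living and takes 1/8.

Albert 1/72; Beatrice 1/8; Charles 1/24; Fiona 1/2; Harriet 1/72; Judith 1/32; Kenneth 1/64; Lydia 1/64; Nora 1/8; Prudence 1/32; Quentin 1/72; Rose 1/24; Tessa 1/32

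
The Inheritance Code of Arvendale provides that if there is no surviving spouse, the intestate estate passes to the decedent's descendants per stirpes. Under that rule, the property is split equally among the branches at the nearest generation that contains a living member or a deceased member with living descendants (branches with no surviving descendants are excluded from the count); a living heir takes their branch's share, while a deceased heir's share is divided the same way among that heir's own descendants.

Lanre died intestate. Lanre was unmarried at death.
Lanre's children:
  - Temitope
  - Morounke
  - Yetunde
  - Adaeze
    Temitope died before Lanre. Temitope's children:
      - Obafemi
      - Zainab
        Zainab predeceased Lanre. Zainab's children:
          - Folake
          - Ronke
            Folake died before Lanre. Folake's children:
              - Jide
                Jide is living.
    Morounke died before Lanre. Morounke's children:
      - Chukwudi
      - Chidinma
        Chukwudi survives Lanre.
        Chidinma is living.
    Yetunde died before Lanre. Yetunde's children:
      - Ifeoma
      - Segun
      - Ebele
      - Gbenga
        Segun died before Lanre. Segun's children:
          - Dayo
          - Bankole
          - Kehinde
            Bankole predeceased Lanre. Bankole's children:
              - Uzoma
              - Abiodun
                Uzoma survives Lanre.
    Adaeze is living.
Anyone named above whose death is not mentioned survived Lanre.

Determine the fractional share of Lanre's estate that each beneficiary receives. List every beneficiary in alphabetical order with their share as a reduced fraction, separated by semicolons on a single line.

Abiodun 1/96; Adaeze 1/4; Chidinma 1/8; Chukwudi 1/8; Dayo 1/48; Ebele 1/16; Gbenga 1/16; Ifeoma 1/16; Jide 1/16; Kehinde 1/48; Obafemi 1/8; Ronke 1/16; Uzoma 1/96

There is no surviving spouse, so the entire estate passes to Lanre's descendants per stirpes.
The estate is divided into 4 equal shares of 1/4 among Temitope, Morounke, Yetunde, Adaeze.
Temitope predeceased; the 1/4 allotted to Temitope's branch passes to Temitope's issue by representation.
The 1/4 is divided into 2 equal shares of 1/8 among Obafemi, Zainab.
Obafemi is living and takes 1/8.
Zainab predeceased; the 1/8 allotted to Zainab's branch passes to Zainab's issue by representation.
The 1/8 is divided into 2 equal shares of 1/16 among Folake, Ronke.
Folake predeceased; the 1/16 allotted to Folake's branch passes to Folake's issue by representation.
Jide is the sole taker at this level and receives the full 1/16.
Ronke is living and takes 1/16.
Morounke predeceased; the 1/4 allotted to Morounke's branch passes to Morounke's issue by representation.
The 1/4 is divided into 2 equal shares of 1/8 among Chukwudi, Chidinma.
Chukwudi is living and takes 1/8.
Chidinma is living and takes 1/8.
Yetunde predeceased; the 1/4 allotted to Yetunde's branch passes to Yetunde's issue by representation.
The 1/4 is divided into 4 equal shares of 1/16 among Ifeoma, Segun, Ebele, Gbenga.
Ifeoma is living and takes 1/16.
Segun predeceased; the 1/16 allotted to Segun's branch passes to Segun's issue by representation.
The 1/16 is divided into 3 equal shares of 1/48 among Dayo, Bankole, Kehinde.
Dayo is living and takes 1/48.
Bankole predeceased; the 1/48 allotted to Bankole's branch passes to Bankole's issue by representation.
The 1/48 is divided into 2 equal shares of 1/96 among Uzoma, Abiodun.
Uzoma is living and takes 1/96.
Abiodun is living and takes 1/96.
Kehinde is living and takes 1/48.
Ebele is living and takes 1/16.
Gbenga is living and takes 1/16.
Adaeze is living and takes 1/4.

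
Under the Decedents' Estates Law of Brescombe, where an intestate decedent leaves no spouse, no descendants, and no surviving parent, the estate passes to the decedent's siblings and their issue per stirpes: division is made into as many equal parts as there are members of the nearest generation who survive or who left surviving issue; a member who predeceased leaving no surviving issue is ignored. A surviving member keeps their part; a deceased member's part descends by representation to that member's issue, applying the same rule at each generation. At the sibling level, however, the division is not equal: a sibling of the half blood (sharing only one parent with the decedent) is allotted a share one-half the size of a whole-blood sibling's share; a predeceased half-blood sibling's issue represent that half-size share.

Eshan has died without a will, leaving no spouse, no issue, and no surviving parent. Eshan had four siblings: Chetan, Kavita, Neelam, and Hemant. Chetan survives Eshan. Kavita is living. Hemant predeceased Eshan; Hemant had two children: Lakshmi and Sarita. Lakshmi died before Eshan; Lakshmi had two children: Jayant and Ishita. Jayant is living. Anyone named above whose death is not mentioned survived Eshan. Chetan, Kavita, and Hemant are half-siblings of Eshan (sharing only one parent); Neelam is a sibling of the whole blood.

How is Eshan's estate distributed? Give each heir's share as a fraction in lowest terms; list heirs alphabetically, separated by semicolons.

Chetan 1/5; Ishita 1/20; Jayant 1/20; Kavita 1/5; Neelam 2/5; Sarita 1/10

No spouse, descendants, or parent survives, so the estate passes to Eshan's siblings per stirpes.
Half-blood siblings count for one-half the weight of whole-blood siblings at the initial division.
Dividing 1 in proportion to weights (total weight 5/2): Chetan (weight 1/2) → 1/5; Kavita (weight 1/2) → 1/5; Neelam (weight 1) → 2/5; Hemant (weight 1/2) → 1/5.
Chetan is living and takes 1/5.
Kavita is living and takes 1/5.
Neelam is living and takes 2/5.
Hemant predeceased; the 1/5 allotted to Hemant's branch passes to Hemant's issue by representation.
The 1/5 is divided into 2 equal shares of 1/10 among Lakshmi, Sarita.
Lakshmi predeceased; the 1/10 allotted to Lakshmi's branch passes to Lakshmi's issue by representation.
The 1/10 is divided into 2 equal shares of 1/20 among Jayant, Ishita.
Jayant is living and takes 1/20.
Ishita is living and takes 1/20.
Sarita is living and takes 1/10.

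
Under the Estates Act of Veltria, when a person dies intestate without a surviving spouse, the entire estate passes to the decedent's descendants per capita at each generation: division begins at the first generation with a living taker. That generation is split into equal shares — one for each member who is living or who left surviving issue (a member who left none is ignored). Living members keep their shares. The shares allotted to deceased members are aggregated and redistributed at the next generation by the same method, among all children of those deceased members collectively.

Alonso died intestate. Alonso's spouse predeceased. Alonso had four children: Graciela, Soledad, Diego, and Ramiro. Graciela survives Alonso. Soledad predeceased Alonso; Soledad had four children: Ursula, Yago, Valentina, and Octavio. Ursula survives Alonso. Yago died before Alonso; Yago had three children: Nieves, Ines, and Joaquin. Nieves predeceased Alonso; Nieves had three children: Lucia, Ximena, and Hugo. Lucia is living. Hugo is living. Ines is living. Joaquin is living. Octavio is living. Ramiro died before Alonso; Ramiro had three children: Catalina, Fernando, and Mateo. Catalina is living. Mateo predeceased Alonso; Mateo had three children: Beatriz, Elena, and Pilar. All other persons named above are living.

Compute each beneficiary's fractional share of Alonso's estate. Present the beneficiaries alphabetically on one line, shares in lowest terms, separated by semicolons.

There is no surviving spouse, so the entire estate passes to Alonso's descendants per capita at each generation.
At generation 1 (Graciela, Soledad, Diego, Ramiro) there are 4 shares of (1)/4 = 1/4 each.
Living: Graciela and Diego — each takes 1/4.
Deceased: Soledad and Ramiro. Their combined 1/2 is pooled and carried to generation 2.
At generation 2 (Ursula, Yago, Valentina, Octavio, Catalina, Fernando, Mateo) there are 7 shares of (1/2)/7 = 1/14 each.
Living: Ursula, Valentina, Octavio, Catalina, and Fernando — each takes 1/14.
Deceased: Yago and Mateo. Their combined 1/7 is pooled and carried to generation 3.
At generation 3 (Nieves, Ines, Joaquin, Beatriz, Elena, Pilar) there are 6 shares of (1/7)/6 = 1/42 each.
Living: Ines, Joaquin, Beatriz, Elena, and Pilar — each takes 1/42.
Deceased: Nieves. That 1/42 share is carried to generation 4.
At generation 4 (Lucia, Ximena, Hugo) there are 3 shares of (1/42)/3 = 1/126 each.
Living: Lucia, Ximena, and Hugo — each takes 1/126.

Beatriz 1/42; Catalina 1/14; Diego 1/4; Elena 1/42; Fernando 1/14; Graciela 1/4; Hugo 1/126; Ines 1/42; Joaquin 1/42; Lucia 1/126; Octavio 1/14; Pilar 1/42; Ursula 1/14; Valentina 1/14; Ximena 1/126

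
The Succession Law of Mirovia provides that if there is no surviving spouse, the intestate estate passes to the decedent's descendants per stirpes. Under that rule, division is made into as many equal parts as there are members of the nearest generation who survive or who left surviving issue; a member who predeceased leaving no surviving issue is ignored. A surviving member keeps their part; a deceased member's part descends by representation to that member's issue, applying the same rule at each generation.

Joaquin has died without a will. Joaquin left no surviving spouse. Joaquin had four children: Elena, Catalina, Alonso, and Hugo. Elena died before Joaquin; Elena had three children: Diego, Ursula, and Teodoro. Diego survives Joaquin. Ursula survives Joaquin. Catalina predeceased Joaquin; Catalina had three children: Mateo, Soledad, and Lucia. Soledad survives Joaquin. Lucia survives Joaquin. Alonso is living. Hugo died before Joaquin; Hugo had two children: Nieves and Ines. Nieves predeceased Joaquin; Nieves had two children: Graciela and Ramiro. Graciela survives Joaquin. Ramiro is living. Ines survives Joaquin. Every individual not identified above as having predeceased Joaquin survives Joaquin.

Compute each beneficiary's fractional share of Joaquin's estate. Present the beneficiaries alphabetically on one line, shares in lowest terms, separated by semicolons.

Alonso 1/4; Diego 1/12; Graciela 1/16; Ines 1/8; Lucia 1/12; Mateo 1/12; Ramiro 1/16; Soledad 1/12; Teodoro 1/12; Ursula 1/12

There is no surviving spouse, so the entire estate passes to Joaquin's descendants per stirpes.
The estate is divided into 4 equal shares of 1/4 among Elena, Catalina, Alonso, Hugo.
Elena predeceased; the 1/4 allotted to Elena's branch passes to Elena's issue by representation.
The 1/4 is divided into 3 equal shares of 1/12 among Diego, Ursula, Teodoro.
Diego is living and takes 1/12.
Ursula is living and takes 1/12.
Teodoro is living and takes 1/12.
Catalina predeceased; the 1/4 allotted to Catalina's branch passes to Catalina's issue by representation.
The 1/4 is divided into 3 equal shares of 1/12 among Mateo, Soledad, Lucia.
Mateo is living and takes 1/12.
Soledad is living and takes 1/12.
Lucia is living and takes 1/12.
Alonso is living and takes 1/4.
Hugo predeceased; the 1/4 allotted to Hugo's branch passes to Hugo's issue by representation.
The 1/4 is divided into 2 equal shares of 1/8 among Nieves, Ines.
Nieves predeceased; the 1/8 allotted to Nieves's branch passes to Nieves's issue by representation.
The 1/8 is divided into 2 equal shares of 1/16 among Graciela, Ramiro.
Graciela is living and takes 1/16.
Ramiro is living and takes 1/16.
Ines is living and takes 1/8.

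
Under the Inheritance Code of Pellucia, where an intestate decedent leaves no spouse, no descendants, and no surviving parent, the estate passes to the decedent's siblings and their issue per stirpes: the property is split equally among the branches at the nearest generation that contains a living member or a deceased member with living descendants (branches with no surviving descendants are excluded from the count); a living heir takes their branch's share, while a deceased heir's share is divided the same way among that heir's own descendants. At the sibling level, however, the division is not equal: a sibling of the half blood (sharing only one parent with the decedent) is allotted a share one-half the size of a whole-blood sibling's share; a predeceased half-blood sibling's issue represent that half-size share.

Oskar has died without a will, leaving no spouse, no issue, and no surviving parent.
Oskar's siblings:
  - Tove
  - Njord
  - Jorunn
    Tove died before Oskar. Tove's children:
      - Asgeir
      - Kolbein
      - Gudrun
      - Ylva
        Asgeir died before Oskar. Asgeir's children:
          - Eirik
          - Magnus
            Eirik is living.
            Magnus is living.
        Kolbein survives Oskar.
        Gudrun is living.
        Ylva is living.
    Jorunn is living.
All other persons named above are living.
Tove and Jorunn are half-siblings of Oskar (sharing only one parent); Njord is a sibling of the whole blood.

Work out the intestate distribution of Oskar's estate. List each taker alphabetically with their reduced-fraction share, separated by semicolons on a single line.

Eirik 1/32; Gudrun 1/16; Jorunn 1/4; Kolbein 1/16; Magnus 1/32; Njord 1/2; Ylva 1/16

No spouse, descendants, or parent survives, so the estate passes to Oskar's siblings per stirpes.
Half-blood siblings count for one-half the weight of whole-blood siblings at the initial division.
Dividing 1 in proportion to weights (total weight 2): Tove (weight 1/2) → 1/4; Njord (weight 1) → 1/2; Jorunn (weight 1/2) → 1/4.
Tove predeceased; the 1/4 allotted to Tove's branch passes to Tove's issue by representation.
The 1/4 is divided into 4 equal shares of 1/16 among Asgeir, Kolbein, Gudrun, Ylva.
Asgeir predeceased; the 1/16 allotted to Asgeir's branch passes to Asgeir's issue by representation.
The 1/16 is divided into 2 equal shares of 1/32 among Eirik, Magnus.
Eirik is living and takes 1/32.
Magnus is living and takes 1/32.
Kolbein is living and takes 1/16.
Gudrun is living and takes 1/16.
Ylva is living and takes 1/16.
Njord is living and takes 1/2.
Jorunn is living and takes 1/4.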